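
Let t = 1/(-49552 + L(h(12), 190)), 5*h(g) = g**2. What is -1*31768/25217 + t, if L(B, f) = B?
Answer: -7866391173/6244132672 ≈ -1.2598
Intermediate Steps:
h(g) = g**2/5
t = -5/247616 (t = 1/(-49552 + (1/5)*12**2) = 1/(-49552 + (1/5)*144) = 1/(-49552 + 144/5) = 1/(-247616/5) = -5/247616 ≈ -2.0193e-5)
-1*31768/25217 + t = -1*31768/25217 - 5/247616 = -31768*1/25217 - 5/247616 = -31768/25217 - 5/247616 = -7866391173/6244132672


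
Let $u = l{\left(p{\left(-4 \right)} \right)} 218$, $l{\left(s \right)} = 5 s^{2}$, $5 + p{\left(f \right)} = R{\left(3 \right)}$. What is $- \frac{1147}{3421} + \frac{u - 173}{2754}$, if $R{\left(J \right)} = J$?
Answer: $\frac{11164889}{9421434} \approx 1.1851$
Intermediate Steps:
$p{\left(f \right)} = -2$ ($p{\left(f \right)} = -5 + 3 = -2$)
$u = 4360$ ($u = 5 \left(-2\right)^{2} \cdot 218 = 5 \cdot 4 \cdot 218 = 20 \cdot 218 = 4360$)
$- \frac{1147}{3421} + \frac{u - 173}{2754} = - \frac{1147}{3421} + \frac{4360 - 173}{2754} = \left(-1147\right) \frac{1}{3421} + \left(4360 - 173\right) \frac{1}{2754} = - \frac{1147}{3421} + 4187 \cdot \frac{1}{2754} = - \frac{1147}{3421} + \frac{4187}{2754} = \frac{11164889}{9421434}$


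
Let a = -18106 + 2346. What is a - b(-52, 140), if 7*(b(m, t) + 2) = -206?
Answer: -110100/7 ≈ -15729.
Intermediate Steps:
b(m, t) = -220/7 (b(m, t) = -2 + (1/7)*(-206) = -2 - 206/7 = -220/7)
a = -15760
a - b(-52, 140) = -15760 - 1*(-220/7) = -15760 + 220/7 = -110100/7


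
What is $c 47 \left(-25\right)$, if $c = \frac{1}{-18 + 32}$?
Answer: $- \frac{1175}{14} \approx -83.929$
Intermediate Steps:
$c = \frac{1}{14} \approx 0.071429$
$c 47 \left(-25\right) = \frac{1}{14} \cdot 47 \left(-25\right) = \frac{47}{14} \left(-25\right) = - \frac{1175}{14}$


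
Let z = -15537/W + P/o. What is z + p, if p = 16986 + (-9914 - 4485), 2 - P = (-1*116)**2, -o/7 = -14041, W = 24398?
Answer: 885969538693/342572318 ≈ 2586.2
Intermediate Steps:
o = 98287 (o = -7*(-14041) = 98287)
P = -13454 (P = 2 - (-1*116)**2 = 2 - 1*(-116)**2 = 2 - 1*13456 = 2 - 13456 = -13454)
p = 2587 (p = 16986 - 14399 = 2587)
z = -265047973/342572318 (z = -15537/24398 - 13454/98287 = -15537*1/24398 - 13454*1/98287 = -15537/24398 - 1922/14041 = -265047973/342572318 ≈ -0.77370)
z + p = -265047973/342572318 + 2587 = 885969538693/342572318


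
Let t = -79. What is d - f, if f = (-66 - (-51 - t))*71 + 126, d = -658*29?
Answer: -12534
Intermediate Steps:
d = -19082
f = -6548 (f = (-66 - (-51 - 1*(-79)))*71 + 126 = (-66 - (-51 + 79))*71 + 126 = (-66 - 1*28)*71 + 126 = (-66 - 28)*71 + 126 = -94*71 + 126 = -6674 + 126 = -6548)
d - f = -19082 - 1*(-6548) = -19082 + 6548 = -12534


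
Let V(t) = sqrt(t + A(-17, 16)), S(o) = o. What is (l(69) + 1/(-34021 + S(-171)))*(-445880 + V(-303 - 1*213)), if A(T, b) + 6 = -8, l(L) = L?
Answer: -131492631545/4274 + 2359247*I*sqrt(530)/34192 ≈ -3.0766e+7 + 1588.5*I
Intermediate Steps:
A(T, b) = -14 (A(T, b) = -6 - 8 = -14)
V(t) = sqrt(-14 + t) (V(t) = sqrt(t - 14) = sqrt(-14 + t))
(l(69) + 1/(-34021 + S(-171)))*(-445880 + V(-303 - 1*213)) = (69 + 1/(-34021 - 171))*(-445880 + sqrt(-14 + (-303 - 1*213))) = (69 + 1/(-34192))*(-445880 + sqrt(-14 + (-303 - 213))) = (69 - 1/34192)*(-445880 + sqrt(-14 - 516)) = 2359247*(-445880 + sqrt(-530))/34192 = 2359247*(-445880 + I*sqrt(530))/34192 = -131492631545/4274 + 2359247*I*sqrt(530)/34192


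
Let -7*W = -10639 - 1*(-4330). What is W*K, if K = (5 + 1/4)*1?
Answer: 18927/4 ≈ 4731.8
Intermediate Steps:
K = 21/4 (K = (5 + ¼)*1 = (21/4)*1 = 21/4 ≈ 5.2500)
W = 6309/7 (W = -(-10639 - 1*(-4330))/7 = -(-10639 + 4330)/7 = -⅐*(-6309) = 6309/7 ≈ 901.29)
W*K = (6309/7)*(21/4) = 18927/4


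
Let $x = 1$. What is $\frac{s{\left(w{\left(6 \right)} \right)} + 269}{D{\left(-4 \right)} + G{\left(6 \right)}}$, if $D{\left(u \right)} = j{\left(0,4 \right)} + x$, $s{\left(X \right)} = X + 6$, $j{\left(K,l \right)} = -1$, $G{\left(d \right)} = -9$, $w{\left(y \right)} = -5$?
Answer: $-30$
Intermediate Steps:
$s{\left(X \right)} = 6 + X$
$D{\left(u \right)} = 0$ ($D{\left(u \right)} = -1 + 1 = 0$)
$\frac{s{\left(w{\left(6 \right)} \right)} + 269}{D{\left(-4 \right)} + G{\left(6 \right)}} = \frac{\left(6 - 5\right) + 269}{0 - 9} = \frac{1 + 269}{-9} = 270 \left(- \frac{1}{9}\right) = -30$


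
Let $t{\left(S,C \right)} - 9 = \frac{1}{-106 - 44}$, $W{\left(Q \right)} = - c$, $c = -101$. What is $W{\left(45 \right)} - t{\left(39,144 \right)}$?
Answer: $\frac{13801}{150} \approx 92.007$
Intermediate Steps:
$W{\left(Q \right)} = 101$ ($W{\left(Q \right)} = \left(-1\right) \left(-101\right) = 101$)
$t{\left(S,C \right)} = \frac{1349}{150}$ ($t{\left(S,C \right)} = 9 + \frac{1}{-106 - 44} = 9 + \frac{1}{-150} = 9 - \frac{1}{150} = \frac{1349}{150}$)
$W{\left(45 \right)} - t{\left(39,144 \right)} = 101 - \frac{1349}{150} = \frac{13801}{150}$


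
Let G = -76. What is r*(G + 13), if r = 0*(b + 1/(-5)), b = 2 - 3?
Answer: 0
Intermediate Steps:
b = -1
r = 0 (r = 0*(-1 + 1/(-5)) = 0*(-1 - ⅕) = 0*(-6/5) = 0)
r*(G + 13) = 0*(-76 + 13) = 0*(-63) = 0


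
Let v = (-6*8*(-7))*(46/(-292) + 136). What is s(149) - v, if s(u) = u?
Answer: -3321067/73 ≈ -45494.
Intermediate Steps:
v = 3331944/73 (v = (-48*(-7))*(46*(-1/292) + 136) = 336*(-23/146 + 136) = 336*(19833/146) = 3331944/73 ≈ 45643.)
s(149) - v = 149 - 1*3331944/73 = 149 - 3331944/73 = -3321067/73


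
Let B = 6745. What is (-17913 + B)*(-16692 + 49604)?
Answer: -367561216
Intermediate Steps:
(-17913 + B)*(-16692 + 49604) = (-17913 + 6745)*(-16692 + 49604) = -11168*32912 = -367561216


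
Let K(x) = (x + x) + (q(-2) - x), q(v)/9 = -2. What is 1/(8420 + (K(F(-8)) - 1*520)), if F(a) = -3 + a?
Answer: 1/7871 ≈ 0.00012705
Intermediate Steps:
q(v) = -18 (q(v) = 9*(-2) = -18)
K(x) = -18 + x (K(x) = (x + x) + (-18 - x) = 2*x + (-18 - x) = -18 + x)
1/(8420 + (K(F(-8)) - 1*520)) = 1/(8420 + ((-18 + (-3 - 8)) - 1*520)) = 1/(8420 + ((-18 - 11) - 520)) = 1/(8420 + (-29 - 520)) = 1/(8420 - 549) = 1/7871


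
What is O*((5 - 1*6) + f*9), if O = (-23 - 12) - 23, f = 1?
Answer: -464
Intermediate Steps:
O = -58 (O = -35 - 23 = -58)
O*((5 - 1*6) + f*9) = -58*((5 - 1*6) + 1*9) = -58*((5 - 6) + 9) = -58*(-1 + 9) = -58*8 = -464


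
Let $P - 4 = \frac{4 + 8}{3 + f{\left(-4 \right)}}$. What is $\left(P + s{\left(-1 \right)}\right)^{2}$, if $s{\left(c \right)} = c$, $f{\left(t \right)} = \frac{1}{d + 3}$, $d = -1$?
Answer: $\frac{2025}{49} \approx 41.327$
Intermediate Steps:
$f{\left(t \right)} = \frac{1}{2}$ ($f{\left(t \right)} = \frac{1}{-1 + 3} = \frac{1}{2}$)
$P = \frac{52}{7}$ ($P = 4 + \frac{4 + 8}{3 + \frac{1}{2}} = 4 + \frac{12}{\frac{7}{2}} = 4 + 12 \cdot \frac{2}{7} = 4 + \frac{24}{7} = \frac{52}{7} \approx 7.4286$)
$\left(P + s{\left(-1 \right)}\right)^{2} = \left(\frac{52}{7} - 1\right)^{2} = \left(\frac{45}{7}\right)^{2} = \frac{2025}{49}$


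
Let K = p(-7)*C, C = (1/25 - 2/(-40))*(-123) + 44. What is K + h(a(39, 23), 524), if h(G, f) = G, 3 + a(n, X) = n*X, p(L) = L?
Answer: 66349/100 ≈ 663.49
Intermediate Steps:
C = 3293/100 (C = (1*(1/25) - 2*(-1/40))*(-123) + 44 = (1/25 + 1/20)*(-123) + 44 = (9/100)*(-123) + 44 = -1107/100 + 44 = 3293/100 ≈ 32.930)
a(n, X) = -3 + X*n (a(n, X) = -3 + n*X = -3 + X*n)
K = -23051/100 (K = -7*3293/100 = -23051/100 ≈ -230.51)
K + h(a(39, 23), 524) = -23051/100 + (-3 + 23*39) = -23051/100 + (-3 + 897) = -23051/100 + 894 = 66349/100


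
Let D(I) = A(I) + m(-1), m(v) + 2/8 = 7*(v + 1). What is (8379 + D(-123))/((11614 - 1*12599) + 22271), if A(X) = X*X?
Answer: 94031/85144 ≈ 1.1044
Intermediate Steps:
m(v) = 27/4 + 7*v (m(v) = -¼ + 7*(v + 1) = -¼ + 7*(1 + v) = -¼ + (7 + 7*v) = 27/4 + 7*v)
A(X) = X²
D(I) = -¼ + I² (D(I) = I² + (27/4 + 7*(-1)) = I² + (27/4 - 7) = I² - ¼ = -¼ + I²)
(8379 + D(-123))/((11614 - 1*12599) + 22271) = (8379 + (-¼ + (-123)²))/((11614 - 1*12599) + 22271) = (8379 + (-¼ + 15129))/((11614 - 12599) + 22271) = (8379 + 60515/4)/(-985 + 22271) = (94031/4)/21286 = (94031/4)*(1/21286) = 94031/85144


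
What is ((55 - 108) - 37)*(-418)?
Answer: 37620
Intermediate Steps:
((55 - 108) - 37)*(-418) = (-53 - 37)*(-418) = -90*(-418) = 37620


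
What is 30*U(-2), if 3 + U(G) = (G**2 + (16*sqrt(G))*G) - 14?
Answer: -390 - 960*I*sqrt(2) ≈ -390.0 - 1357.6*I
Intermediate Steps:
U(G) = -17 + G**2 + 16*G**(3/2) (U(G) = -3 + ((G**2 + (16*sqrt(G))*G) - 14) = -3 + ((G**2 + 16*G**(3/2)) - 14) = -3 + (-14 + G**2 + 16*G**(3/2)) = -17 + G**2 + 16*G**(3/2))
30*U(-2) = 30*(-17 + (-2)**2 + 16*(-2)**(3/2)) = 30*(-17 + 4 + 16*(-2*I*sqrt(2))) = 30*(-17 + 4 - 32*I*sqrt(2)) = 30*(-13 - 32*I*sqrt(2)) = -390 - 960*I*sqrt(2)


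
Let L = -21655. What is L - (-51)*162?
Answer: -13393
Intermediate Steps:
L - (-51)*162 = -21655 - (-51)*162 = -21655 - 1*(-8262) = -21655 + 8262 = -13393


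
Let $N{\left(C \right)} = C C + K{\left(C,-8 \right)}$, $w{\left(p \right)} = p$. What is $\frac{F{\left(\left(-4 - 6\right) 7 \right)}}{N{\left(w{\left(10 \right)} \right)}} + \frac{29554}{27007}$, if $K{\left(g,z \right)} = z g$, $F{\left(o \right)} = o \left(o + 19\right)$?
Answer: $\frac{9700607}{54014} \approx 179.59$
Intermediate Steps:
$F{\left(o \right)} = o \left(19 + o\right)$
$K{\left(g,z \right)} = g z$
$N{\left(C \right)} = C^{2} - 8 C$ ($N{\left(C \right)} = C C + C \left(-8\right) = C^{2} - 8 C$)
$\frac{F{\left(\left(-4 - 6\right) 7 \right)}}{N{\left(w{\left(10 \right)} \right)}} + \frac{29554}{27007} = \frac{\left(-4 - 6\right) 7 \left(19 + \left(-4 - 6\right) 7\right)}{10 \left(-8 + 10\right)} + \frac{29554}{27007} = \frac{\left(-10\right) 7 \left(19 - 70\right)}{10 \cdot 2} + 29554 \cdot \frac{1}{27007} = \frac{\left(-70\right) \left(19 - 70\right)}{20} + \frac{29554}{27007} = \left(-70\right) \left(-51\right) \frac{1}{20} + \frac{29554}{27007} = 3570 \cdot \frac{1}{20} + \frac{29554}{27007} = \frac{357}{2} + \frac{29554}{27007} = \frac{9700607}{54014}$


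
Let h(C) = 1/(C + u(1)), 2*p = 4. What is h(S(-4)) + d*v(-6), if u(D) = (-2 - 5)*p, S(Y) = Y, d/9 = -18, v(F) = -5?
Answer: 14579/18 ≈ 809.94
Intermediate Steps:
p = 2 (p = (½)*4 = 2)
d = -162 (d = 9*(-18) = -162)
u(D) = -14 (u(D) = (-2 - 5)*2 = -7*2 = -14)
h(C) = 1/(-14 + C) (h(C) = 1/(C - 14) = 1/(-14 + C))
h(S(-4)) + d*v(-6) = 1/(-14 - 4) - 162*(-5) = 1/(-18) + 810 = -1/18 + 810 = 14579/18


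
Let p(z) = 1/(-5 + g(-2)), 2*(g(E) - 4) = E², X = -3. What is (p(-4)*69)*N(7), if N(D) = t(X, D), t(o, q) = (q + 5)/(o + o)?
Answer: -138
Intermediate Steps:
g(E) = 4 + E²/2
t(o, q) = (5 + q)/(2*o) (t(o, q) = (5 + q)/((2*o)) = (5 + q)*(1/(2*o)) = (5 + q)/(2*o))
p(z) = 1 (p(z) = 1/(-5 + (4 + (½)*(-2)²)) = 1/(-5 + (4 + (½)*4)) = 1/(-5 + (4 + 2)) = 1/(-5 + 6) = 1/1 = 1)
N(D) = -⅚ - D/6 (N(D) = (½)*(5 + D)/(-3) = (½)*(-⅓)*(5 + D) = -⅚ - D/6)
(p(-4)*69)*N(7) = (1*69)*(-⅚ - ⅙*7) = 69*(-⅚ - 7/6) = 69*(-2) = -138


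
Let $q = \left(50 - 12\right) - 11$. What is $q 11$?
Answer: $297$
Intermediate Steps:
$q = 27$ ($q = 38 - 11 = 27$)
$q 11 = 27 \cdot 11 = 297$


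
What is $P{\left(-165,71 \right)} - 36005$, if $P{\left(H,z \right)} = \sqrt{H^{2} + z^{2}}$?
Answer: $-36005 + \sqrt{32266} \approx -35825.0$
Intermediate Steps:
$P{\left(-165,71 \right)} - 36005 = \sqrt{\left(-165\right)^{2} + 71^{2}} - 36005 = \sqrt{27225 + 5041} - 36005 = \sqrt{32266} - 36005 = -36005 + \sqrt{32266}$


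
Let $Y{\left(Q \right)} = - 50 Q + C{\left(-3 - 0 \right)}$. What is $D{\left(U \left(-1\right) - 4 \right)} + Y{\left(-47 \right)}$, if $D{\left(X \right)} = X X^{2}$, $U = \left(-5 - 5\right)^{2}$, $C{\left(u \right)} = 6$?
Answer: $-1122508$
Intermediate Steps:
$U = 100$ ($U = \left(-10\right)^{2} = 100$)
$Y{\left(Q \right)} = 6 - 50 Q$ ($Y{\left(Q \right)} = - 50 Q + 6 = 6 - 50 Q$)
$D{\left(X \right)} = X^{3}$
$D{\left(U \left(-1\right) - 4 \right)} + Y{\left(-47 \right)} = \left(100 \left(-1\right) - 4\right)^{3} + \left(6 - -2350\right) = \left(-100 - 4\right)^{3} + \left(6 + 2350\right) = \left(-104\right)^{3} + 2356 = -1124864 + 2356 = -1122508$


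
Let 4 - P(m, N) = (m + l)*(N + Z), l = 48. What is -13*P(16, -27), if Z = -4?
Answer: -25844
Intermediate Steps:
P(m, N) = 4 - (-4 + N)*(48 + m) (P(m, N) = 4 - (m + 48)*(N - 4) = 4 - (48 + m)*(-4 + N) = 4 - (-4 + N)*(48 + m))
-13*P(16, -27) = -13*(196 - 48*(-27) + 4*16 - 1*(-27)*16) = -13*(196 + 1296 + 64 + 432) = -13*1988 = -25844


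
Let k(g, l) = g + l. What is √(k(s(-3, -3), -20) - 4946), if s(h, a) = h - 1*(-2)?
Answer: I*√4967 ≈ 70.477*I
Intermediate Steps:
s(h, a) = 2 + h (s(h, a) = h + 2 = 2 + h)
√(k(s(-3, -3), -20) - 4946) = √(((2 - 3) - 20) - 4946) = √((-1 - 20) - 4946) = √(-21 - 4946) = √(-4967) = I*√4967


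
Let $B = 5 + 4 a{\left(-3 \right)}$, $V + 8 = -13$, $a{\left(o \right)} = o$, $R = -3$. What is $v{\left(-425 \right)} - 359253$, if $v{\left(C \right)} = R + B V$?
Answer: $-359109$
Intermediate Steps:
$V = -21$ ($V = -8 - 13 = -21$)
$B = -7$ ($B = 5 + 4 \left(-3\right) = 5 - 12 = -7$)
$v{\left(C \right)} = 144$ ($v{\left(C \right)} = -3 - -147 = -3 + 147 = 144$)
$v{\left(-425 \right)} - 359253 = 144 - 359253 = -359109$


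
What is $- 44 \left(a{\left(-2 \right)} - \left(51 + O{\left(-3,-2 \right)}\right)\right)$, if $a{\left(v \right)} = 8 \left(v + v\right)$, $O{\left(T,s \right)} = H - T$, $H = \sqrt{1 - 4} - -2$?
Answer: $3872 + 44 i \sqrt{3} \approx 3872.0 + 76.21 i$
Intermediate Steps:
$H = 2 + i \sqrt{3}$ ($H = \sqrt{-3} + 2 = i \sqrt{3} + 2 = 2 + i \sqrt{3} \approx 2.0 + 1.732 i$)
$O{\left(T,s \right)} = 2 - T + i \sqrt{3}$ ($O{\left(T,s \right)} = \left(2 + i \sqrt{3}\right) - T = 2 - T + i \sqrt{3}$)
$a{\left(v \right)} = 16 v$ ($a{\left(v \right)} = 8 \cdot 2 v = 16 v$)
$- 44 \left(a{\left(-2 \right)} - \left(51 + O{\left(-3,-2 \right)}\right)\right) = - 44 \left(16 \left(-2\right) - \left(53 + 3 + i \sqrt{3}\right)\right) = - 44 \left(-32 - \left(56 + i \sqrt{3}\right)\right) = - 44 \left(-88 - i \sqrt{3}\right) = 3872 + 44 i \sqrt{3}$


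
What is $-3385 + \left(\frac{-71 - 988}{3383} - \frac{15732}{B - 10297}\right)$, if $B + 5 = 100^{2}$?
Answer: $- \frac{1702718936}{510833} \approx -3333.2$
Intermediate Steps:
$B = 9995$ ($B = -5 + 100^{2} = -5 + 10000 = 9995$)
$-3385 + \left(\frac{-71 - 988}{3383} - \frac{15732}{B - 10297}\right) = -3385 - \left(\frac{15732}{9995 - 10297} - \frac{-71 - 988}{3383}\right) = -3385 - \left(\frac{15732}{9995 - 10297} - \left(-71 - 988\right) \frac{1}{3383}\right) = -3385 - \left(\frac{1059}{3383} + \frac{15732}{-302}\right) = -3385 - - \frac{26450769}{510833} = -3385 + \left(- \frac{1059}{3383} + \frac{7866}{151}\right) = -3385 + \frac{26450769}{510833} = - \frac{1702718936}{510833}$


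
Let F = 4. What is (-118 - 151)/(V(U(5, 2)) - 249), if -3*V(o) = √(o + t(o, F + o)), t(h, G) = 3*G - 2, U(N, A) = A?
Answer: 66981/61999 - 269*√2/61999 ≈ 1.0742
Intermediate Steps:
t(h, G) = -2 + 3*G
V(o) = -√(10 + 4*o)/3 (V(o) = -√(o + (-2 + 3*(4 + o)))/3 = -√(o + (-2 + (12 + 3*o)))/3 = -√(o + (10 + 3*o))/3 = -√(10 + 4*o)/3)
(-118 - 151)/(V(U(5, 2)) - 249) = (-118 - 151)/(-√(10 + 4*2)/3 - 249) = -269/(-√(10 + 8)/3 - 249) = -269/(-√2 - 249) = -269/(-249 - √2)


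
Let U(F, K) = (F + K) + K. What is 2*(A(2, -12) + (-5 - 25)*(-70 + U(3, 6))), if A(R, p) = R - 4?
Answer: 3296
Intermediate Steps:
U(F, K) = F + 2*K
A(R, p) = -4 + R
2*(A(2, -12) + (-5 - 25)*(-70 + U(3, 6))) = 2*((-4 + 2) + (-5 - 25)*(-70 + (3 + 2*6))) = 2*(-2 - 30*(-70 + (3 + 12))) = 2*(-2 - 30*(-70 + 15)) = 2*(-2 - 30*(-55)) = 2*(-2 + 1650) = 2*1648 = 3296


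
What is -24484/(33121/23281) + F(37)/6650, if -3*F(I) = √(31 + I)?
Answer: -570012004/33121 - √17/9975 ≈ -17210.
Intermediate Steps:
F(I) = -√(31 + I)/3
-24484/(33121/23281) + F(37)/6650 = -24484/(33121/23281) - √(31 + 37)/3/6650 = -24484/(33121*(1/23281)) - 2*√17/3*(1/6650) = -24484/33121/23281 - 2*√17/3*(1/6650) = -24484*23281/33121 - 2*√17/3*(1/6650) = -570012004/33121 - √17/9975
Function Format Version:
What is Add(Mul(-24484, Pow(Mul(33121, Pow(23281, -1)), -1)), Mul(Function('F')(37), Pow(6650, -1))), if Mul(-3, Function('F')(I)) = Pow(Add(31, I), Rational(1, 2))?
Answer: Add(Rational(-570012004, 33121), Mul(Rational(-1, 9975), Pow(17, Rational(1, 2)))) ≈ -17210.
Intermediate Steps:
Function('F')(I) = Mul(Rational(-1, 3), Pow(Add(31, I), Rational(1, 2)))
Add(Mul(-24484, Pow(Mul(33121, Pow(23281, -1)), -1)), Mul(Function('F')(37), Pow(6650, -1))) = Add(Mul(-24484, Pow(Mul(33121, Pow(23281, -1)), -1)), Mul(Mul(Rational(-1, 3), Pow(Add(31, 37), Rational(1, 2))), Pow(6650, -1))) = Add(Mul(-24484, Pow(Mul(33121, Rational(1, 23281)), -1)), Mul(Mul(Rational(-1, 3), Pow(68, Rational(1, 2))), Rational(1, 6650))) = Add(Mul(-24484, Pow(Rational(33121, 23281), -1)), Mul(Mul(Rational(-1, 3), Mul(2, Pow(17, Rational(1, 2)))), Rational(1, 6650))) = Add(Mul(-24484, Rational(23281, 33121)), Mul(Mul(Rational(-2, 3), Pow(17, Rational(1, 2))), Rational(1, 6650))) = Add(Rational(-570012004, 33121), Mul(Rational(-1, 9975), Pow(17, Rational(1, 2))))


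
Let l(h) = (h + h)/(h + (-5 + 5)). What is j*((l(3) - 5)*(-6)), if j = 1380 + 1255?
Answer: 47430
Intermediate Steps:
l(h) = 2 (l(h) = (2*h)/(h + 0) = (2*h)/h = 2)
j = 2635
j*((l(3) - 5)*(-6)) = 2635*((2 - 5)*(-6)) = 2635*(-3*(-6)) = 2635*18 = 47430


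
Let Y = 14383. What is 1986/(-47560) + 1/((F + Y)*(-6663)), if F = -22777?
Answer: -27768846833/664998449580 ≈ -0.041758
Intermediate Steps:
1986/(-47560) + 1/((F + Y)*(-6663)) = 1986/(-47560) + 1/((-22777 + 14383)*(-6663)) = 1986*(-1/47560) - 1/6663/(-8394) = -993/23780 - 1/8394*(-1/6663) = -993/23780 + 1/55929222 = -27768846833/664998449580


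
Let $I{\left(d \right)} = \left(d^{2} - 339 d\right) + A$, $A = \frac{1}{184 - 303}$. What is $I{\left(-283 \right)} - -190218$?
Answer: $\frac{43583035}{119} \approx 3.6624 \cdot 10^{5}$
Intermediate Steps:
$A = - \frac{1}{119}$ ($A = \frac{1}{-119} = - \frac{1}{119} \approx -0.0084034$)
$I{\left(d \right)} = - \frac{1}{119} + d^{2} - 339 d$ ($I{\left(d \right)} = \left(d^{2} - 339 d\right) - \frac{1}{119} = - \frac{1}{119} + d^{2} - 339 d$)
$I{\left(-283 \right)} - -190218 = \left(- \frac{1}{119} + \left(-283\right)^{2} - -95937\right) - -190218 = \left(- \frac{1}{119} + 80089 + 95937\right) + 190218 = \frac{20947093}{119} + 190218 = \frac{43583035}{119}$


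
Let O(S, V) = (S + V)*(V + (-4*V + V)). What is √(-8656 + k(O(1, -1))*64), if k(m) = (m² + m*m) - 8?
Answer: 4*I*√573 ≈ 95.75*I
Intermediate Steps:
O(S, V) = -2*V*(S + V) (O(S, V) = (S + V)*(V - 3*V) = (S + V)*(-2*V) = -2*V*(S + V))
k(m) = -8 + 2*m² (k(m) = (m² + m²) - 8 = 2*m² - 8 = -8 + 2*m²)
√(-8656 + k(O(1, -1))*64) = √(-8656 + (-8 + 2*(-2*(-1)*(1 - 1))²)*64) = √(-8656 + (-8 + 2*(-2*(-1)*0)²)*64) = √(-8656 + (-8 + 2*0²)*64) = √(-8656 + (-8 + 2*0)*64) = √(-8656 + (-8 + 0)*64) = √(-8656 - 8*64) = √(-8656 - 512) = √(-9168) = 4*I*√573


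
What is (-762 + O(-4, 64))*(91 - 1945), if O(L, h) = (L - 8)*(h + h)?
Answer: 4260492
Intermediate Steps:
O(L, h) = 2*h*(-8 + L) (O(L, h) = (-8 + L)*(2*h) = 2*h*(-8 + L))
(-762 + O(-4, 64))*(91 - 1945) = (-762 + 2*64*(-8 - 4))*(91 - 1945) = (-762 + 2*64*(-12))*(-1854) = (-762 - 1536)*(-1854) = -2298*(-1854) = 4260492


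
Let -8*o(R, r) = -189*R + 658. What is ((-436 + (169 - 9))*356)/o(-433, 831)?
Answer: 786048/82495 ≈ 9.5284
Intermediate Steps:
o(R, r) = -329/4 + 189*R/8 (o(R, r) = -(-189*R + 658)/8 = -(658 - 189*R)/8 = -329/4 + 189*R/8)
((-436 + (169 - 9))*356)/o(-433, 831) = ((-436 + (169 - 9))*356)/(-329/4 + (189/8)*(-433)) = ((-436 + 160)*356)/(-329/4 - 81837/8) = (-276*356)/(-82495/8) = -98256*(-8/82495) = 786048/82495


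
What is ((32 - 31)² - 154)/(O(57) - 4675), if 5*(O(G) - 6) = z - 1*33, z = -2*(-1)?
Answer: 255/7792 ≈ 0.032726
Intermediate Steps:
z = 2
O(G) = -⅕ (O(G) = 6 + (2 - 1*33)/5 = 6 + (2 - 33)/5 = 6 + (⅕)*(-31) = 6 - 31/5 = -⅕)
((32 - 31)² - 154)/(O(57) - 4675) = ((32 - 31)² - 154)/(-⅕ - 4675) = (1² - 154)/(-23376/5) = (1 - 154)*(-5/23376) = -153*(-5/23376) = 255/7792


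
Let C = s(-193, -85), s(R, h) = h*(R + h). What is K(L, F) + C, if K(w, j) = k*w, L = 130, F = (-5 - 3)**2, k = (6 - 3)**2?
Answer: 24800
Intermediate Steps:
k = 9 (k = 3**2 = 9)
C = 23630 (C = -85*(-193 - 85) = -85*(-278) = 23630)
F = 64 (F = (-8)**2 = 64)
K(w, j) = 9*w
K(L, F) + C = 9*130 + 23630 = 1170 + 23630 = 24800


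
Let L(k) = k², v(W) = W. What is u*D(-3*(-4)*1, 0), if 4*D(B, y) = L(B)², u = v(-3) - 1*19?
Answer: -114048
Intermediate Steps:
u = -22 (u = -3 - 1*19 = -3 - 19 = -22)
D(B, y) = B⁴/4 (D(B, y) = (B²)²/4 = B⁴/4)
u*D(-3*(-4)*1, 0) = -11*(-3*(-4)*1)⁴/2 = -11*(12*1)⁴/2 = -11*12⁴/2 = -11*20736/2 = -22*5184 = -114048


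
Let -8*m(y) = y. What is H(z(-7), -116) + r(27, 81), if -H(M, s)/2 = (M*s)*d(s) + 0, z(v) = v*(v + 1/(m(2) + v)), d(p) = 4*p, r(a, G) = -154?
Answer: -5378842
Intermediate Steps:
m(y) = -y/8
z(v) = v*(v + 1/(-1/4 + v)) (z(v) = v*(v + 1/(-1/8*2 + v)) = v*(v + 1/(-1/4 + v)))
H(M, s) = -8*M*s**2 (H(M, s) = -2*((M*s)*(4*s) + 0) = -2*(4*M*s**2 + 0) = -8*M*s**2)
H(z(-7), -116) + r(27, 81) = -8*(-7*(4 - 1*(-7) + 4*(-7)**2)/(-1 + 4*(-7)))*(-116)**2 - 154 = -8*(-7*(4 + 7 + 4*49)/(-1 - 28))*13456 - 154 = -8*(-7*(4 + 7 + 196)/(-29))*13456 - 154 = -8*(-7*(-1/29)*207)*13456 - 154 = -8*1449/29*13456 - 154 = -5378688 - 154 = -5378842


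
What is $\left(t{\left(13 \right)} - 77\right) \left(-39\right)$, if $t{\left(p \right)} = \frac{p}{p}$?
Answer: $2964$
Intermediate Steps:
$t{\left(p \right)} = 1$
$\left(t{\left(13 \right)} - 77\right) \left(-39\right) = \left(1 - 77\right) \left(-39\right) = \left(-76\right) \left(-39\right) = 2964$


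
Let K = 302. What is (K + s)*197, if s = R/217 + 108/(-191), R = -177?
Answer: 2454570947/41447 ≈ 59222.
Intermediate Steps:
s = -57243/41447 (s = -177/217 + 108/(-191) = -177*1/217 + 108*(-1/191) = -177/217 - 108/191 = -57243/41447 ≈ -1.3811)
(K + s)*197 = (302 - 57243/41447)*197 = (12459751/41447)*197 = 2454570947/41447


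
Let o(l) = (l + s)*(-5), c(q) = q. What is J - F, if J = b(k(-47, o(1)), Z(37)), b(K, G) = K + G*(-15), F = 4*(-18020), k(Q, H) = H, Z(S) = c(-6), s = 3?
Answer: 72150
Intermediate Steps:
o(l) = -15 - 5*l (o(l) = (l + 3)*(-5) = (3 + l)*(-5) = -15 - 5*l)
Z(S) = -6
F = -72080
b(K, G) = K - 15*G
J = 70 (J = (-15 - 5*1) - 15*(-6) = (-15 - 5) + 90 = -20 + 90 = 70)
J - F = 70 - 1*(-72080) = 70 + 72080 = 72150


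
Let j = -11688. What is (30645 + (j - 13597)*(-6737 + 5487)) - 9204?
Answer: 31627691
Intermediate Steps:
(30645 + (j - 13597)*(-6737 + 5487)) - 9204 = (30645 + (-11688 - 13597)*(-6737 + 5487)) - 9204 = (30645 - 25285*(-1250)) - 9204 = (30645 + 31606250) - 9204 = 31636895 - 9204 = 31627691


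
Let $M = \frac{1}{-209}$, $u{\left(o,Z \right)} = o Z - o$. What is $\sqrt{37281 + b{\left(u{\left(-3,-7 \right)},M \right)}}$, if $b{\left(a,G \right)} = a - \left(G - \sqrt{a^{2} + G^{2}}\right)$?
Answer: $\frac{\sqrt{1629519914 + 209 \sqrt{25160257}}}{209} \approx 193.21$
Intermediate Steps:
$u{\left(o,Z \right)} = - o + Z o$ ($u{\left(o,Z \right)} = Z o - o = - o + Z o$)
$M = - \frac{1}{209} \approx -0.0047847$
$b{\left(a,G \right)} = a + \sqrt{G^{2} + a^{2}} - G$ ($b{\left(a,G \right)} = a - \left(G - \sqrt{G^{2} + a^{2}}\right) = a + \sqrt{G^{2} + a^{2}} - G$)
$\sqrt{37281 + b{\left(u{\left(-3,-7 \right)},M \right)}} = \sqrt{37281 - \left(- \frac{1}{209} - \sqrt{\left(- \frac{1}{209}\right)^{2} + \left(- 3 \left(-1 - 7\right)\right)^{2}} + 3 \left(-1 - 7\right)\right)} = \sqrt{37281 + \left(\left(-3\right) \left(-8\right) + \sqrt{\frac{1}{43681} + \left(\left(-3\right) \left(-8\right)\right)^{2}} + \frac{1}{209}\right)} = \sqrt{37281 + \left(24 + \sqrt{\frac{1}{43681} + 24^{2}} + \frac{1}{209}\right)} = \sqrt{37281 + \left(24 + \sqrt{\frac{1}{43681} + 576} + \frac{1}{209}\right)} = \sqrt{37281 + \left(24 + \sqrt{\frac{25160257}{43681}} + \frac{1}{209}\right)} = \sqrt{37281 + \left(24 + \frac{\sqrt{25160257}}{209} + \frac{1}{209}\right)} = \sqrt{37281 + \left(\frac{5017}{209} + \frac{\sqrt{25160257}}{209}\right)} = \sqrt{\frac{7796746}{209} + \frac{\sqrt{25160257}}{209}}$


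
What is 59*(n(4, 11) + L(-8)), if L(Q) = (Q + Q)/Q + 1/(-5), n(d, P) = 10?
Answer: 3481/5 ≈ 696.20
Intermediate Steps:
L(Q) = 9/5 (L(Q) = (2*Q)/Q + 1*(-⅕) = 2 - ⅕ = 9/5)
59*(n(4, 11) + L(-8)) = 59*(10 + 9/5) = 59*(59/5) = 3481/5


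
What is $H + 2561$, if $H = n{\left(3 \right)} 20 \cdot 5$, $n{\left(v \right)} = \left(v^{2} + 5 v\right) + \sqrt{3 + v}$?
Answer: $4961 + 100 \sqrt{6} \approx 5205.9$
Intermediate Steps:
$n{\left(v \right)} = v^{2} + \sqrt{3 + v} + 5 v$
$H = 2400 + 100 \sqrt{6}$ ($H = \left(3^{2} + \sqrt{3 + 3} + 5 \cdot 3\right) 20 \cdot 5 = \left(9 + \sqrt{6} + 15\right) 100 = \left(24 + \sqrt{6}\right) 100 = 2400 + 100 \sqrt{6} \approx 2644.9$)
$H + 2561 = \left(2400 + 100 \sqrt{6}\right) + 2561 = 4961 + 100 \sqrt{6}$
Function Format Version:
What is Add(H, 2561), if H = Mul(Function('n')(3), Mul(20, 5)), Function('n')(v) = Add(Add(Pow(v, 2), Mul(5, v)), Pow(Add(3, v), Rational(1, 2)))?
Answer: Add(4961, Mul(100, Pow(6, Rational(1, 2)))) ≈ 5205.9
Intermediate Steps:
Function('n')(v) = Add(Pow(v, 2), Pow(Add(3, v), Rational(1, 2)), Mul(5, v))
H = Add(2400, Mul(100, Pow(6, Rational(1, 2)))) (H = Mul(Add(Pow(3, 2), Pow(Add(3, 3), Rational(1, 2)), Mul(5, 3)), Mul(20, 5)) = Mul(Add(9, Pow(6, Rational(1, 2)), 15), 100) = Mul(Add(24, Pow(6, Rational(1, 2))), 100) = Add(2400, Mul(100, Pow(6, Rational(1, 2)))) ≈ 2644.9)
Add(H, 2561) = Add(Add(2400, Mul(100, Pow(6, Rational(1, 2)))), 2561) = Add(4961, Mul(100, Pow(6, Rational(1, 2))))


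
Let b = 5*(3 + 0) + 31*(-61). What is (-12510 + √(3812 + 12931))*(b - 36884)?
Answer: 484887600 - 38760*√16743 ≈ 4.7987e+8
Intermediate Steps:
b = -1876 (b = 5*3 - 1891 = 15 - 1891 = -1876)
(-12510 + √(3812 + 12931))*(b - 36884) = (-12510 + √(3812 + 12931))*(-1876 - 36884) = (-12510 + √16743)*(-38760) = 484887600 - 38760*√16743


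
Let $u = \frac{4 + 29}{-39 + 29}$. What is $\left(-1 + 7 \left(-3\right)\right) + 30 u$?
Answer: $-121$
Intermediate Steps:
$u = - \frac{33}{10}$ ($u = \frac{33}{-10} = 33 \left(- \frac{1}{10}\right) = - \frac{33}{10} \approx -3.3$)
$\left(-1 + 7 \left(-3\right)\right) + 30 u = \left(-1 + 7 \left(-3\right)\right) + 30 \left(- \frac{33}{10}\right) = \left(-1 - 21\right) - 99 = -22 - 99 = -121$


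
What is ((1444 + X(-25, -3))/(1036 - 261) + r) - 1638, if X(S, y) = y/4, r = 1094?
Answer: -1680627/3100 ≈ -542.14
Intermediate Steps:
X(S, y) = y/4 (X(S, y) = y*(¼) = y/4)
((1444 + X(-25, -3))/(1036 - 261) + r) - 1638 = ((1444 + (¼)*(-3))/(1036 - 261) + 1094) - 1638 = ((1444 - ¾)/775 + 1094) - 1638 = ((5773/4)*(1/775) + 1094) - 1638 = (5773/3100 + 1094) - 1638 = 3397173/3100 - 1638 = -1680627/3100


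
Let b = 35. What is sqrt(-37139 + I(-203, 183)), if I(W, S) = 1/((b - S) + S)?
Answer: 2*I*sqrt(11373810)/35 ≈ 192.71*I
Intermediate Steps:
I(W, S) = 1/35 (I(W, S) = 1/((35 - S) + S) = 1/35)
sqrt(-37139 + I(-203, 183)) = sqrt(-37139 + 1/35) = sqrt(-1299864/35) = 2*I*sqrt(11373810)/35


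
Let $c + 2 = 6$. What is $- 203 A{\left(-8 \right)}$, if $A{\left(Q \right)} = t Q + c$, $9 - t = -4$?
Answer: $20300$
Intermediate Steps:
$c = 4$ ($c = -2 + 6 = 4$)
$t = 13$ ($t = 9 - -4 = 9 + 4 = 13$)
$A{\left(Q \right)} = 4 + 13 Q$ ($A{\left(Q \right)} = 13 Q + 4 = 4 + 13 Q$)
$- 203 A{\left(-8 \right)} = - 203 \left(4 + 13 \left(-8\right)\right) = - 203 \left(4 - 104\right) = \left(-203\right) \left(-100\right) = 20300$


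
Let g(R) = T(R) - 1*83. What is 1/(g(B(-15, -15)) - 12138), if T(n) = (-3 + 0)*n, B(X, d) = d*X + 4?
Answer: -1/12908 ≈ -7.7471e-5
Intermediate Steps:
B(X, d) = 4 + X*d (B(X, d) = X*d + 4 = 4 + X*d)
T(n) = -3*n
g(R) = -83 - 3*R (g(R) = -3*R - 1*83 = -3*R - 83 = -83 - 3*R)
1/(g(B(-15, -15)) - 12138) = 1/((-83 - 3*(4 - 15*(-15))) - 12138) = 1/((-83 - 3*(4 + 225)) - 12138) = 1/((-83 - 3*229) - 12138) = 1/((-83 - 687) - 12138) = 1/(-770 - 12138) = 1/(-12908) = -1/12908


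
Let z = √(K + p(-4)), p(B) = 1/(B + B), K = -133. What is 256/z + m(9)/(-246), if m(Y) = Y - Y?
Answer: -512*I*√2130/1065 ≈ -22.188*I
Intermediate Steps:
p(B) = 1/(2*B)
m(Y) = 0
z = I*√2130/4 (z = √(-133 + (½)/(-4)) = √(-133 + (½)*(-¼)) = √(-133 - ⅛) = √(-1065/8) = I*√2130/4 ≈ 11.538*I)
256/z + m(9)/(-246) = 256/((I*√2130/4)) + 0/(-246) = 256*(-2*I*√2130/1065) + 0*(-1/246) = -512*I*√2130/1065 + 0 = -512*I*√2130/1065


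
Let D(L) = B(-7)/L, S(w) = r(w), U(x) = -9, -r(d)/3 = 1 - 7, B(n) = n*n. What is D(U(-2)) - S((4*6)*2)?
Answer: -211/9 ≈ -23.444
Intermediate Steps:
B(n) = n**2
r(d) = 18 (r(d) = -3*(1 - 7) = -3*(-6) = 18)
S(w) = 18
D(L) = 49/L (D(L) = (-7)**2/L = 49/L)
D(U(-2)) - S((4*6)*2) = 49/(-9) - 1*18 = 49*(-1/9) - 18 = -49/9 - 18 = -211/9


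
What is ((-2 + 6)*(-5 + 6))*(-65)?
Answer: -260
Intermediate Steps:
((-2 + 6)*(-5 + 6))*(-65) = (4*1)*(-65) = 4*(-65) = -260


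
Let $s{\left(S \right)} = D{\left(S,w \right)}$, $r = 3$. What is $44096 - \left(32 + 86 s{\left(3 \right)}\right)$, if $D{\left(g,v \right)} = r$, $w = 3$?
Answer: $43806$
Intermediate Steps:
$D{\left(g,v \right)} = 3$
$s{\left(S \right)} = 3$
$44096 - \left(32 + 86 s{\left(3 \right)}\right) = 44096 - 290 = 43806$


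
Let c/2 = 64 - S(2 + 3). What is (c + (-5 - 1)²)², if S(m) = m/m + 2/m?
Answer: 649636/25 ≈ 25985.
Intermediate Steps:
S(m) = 1 + 2/m
c = 626/5 (c = 2*(64 - (2 + (2 + 3))/(2 + 3)) = 2*(64 - (2 + 5)/5) = 2*(64 - 7/5) = 2*(313/5) = 626/5 ≈ 125.20)
(c + (-5 - 1)²)² = (626/5 + (-5 - 1)²)² = (626/5 + (-6)²)² = (626/5 + 36)² = (806/5)² = 649636/25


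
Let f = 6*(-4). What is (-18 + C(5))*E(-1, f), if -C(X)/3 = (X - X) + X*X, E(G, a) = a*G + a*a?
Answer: -55800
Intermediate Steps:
f = -24
E(G, a) = a**2 + G*a (E(G, a) = G*a + a**2 = a**2 + G*a)
C(X) = -3*X**2 (C(X) = -3*((X - X) + X*X) = -3*(0 + X**2) = -3*X**2)
(-18 + C(5))*E(-1, f) = (-18 - 3*5**2)*(-24*(-1 - 24)) = (-18 - 3*25)*(-24*(-25)) = (-18 - 75)*600 = -93*600 = -55800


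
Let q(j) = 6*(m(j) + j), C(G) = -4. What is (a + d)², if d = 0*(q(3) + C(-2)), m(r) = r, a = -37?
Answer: 1369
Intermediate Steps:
q(j) = 12*j (q(j) = 6*(j + j) = 6*(2*j) = 12*j)
d = 0 (d = 0*(12*3 - 4) = 0*(36 - 4) = 0*32 = 0)
(a + d)² = (-37 + 0)² = (-37)² = 1369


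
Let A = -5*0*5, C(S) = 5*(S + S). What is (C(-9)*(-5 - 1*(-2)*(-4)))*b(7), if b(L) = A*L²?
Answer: 0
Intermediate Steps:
C(S) = 10*S (C(S) = 5*(2*S) = 10*S)
A = 0 (A = 0*5 = 0)
b(L) = 0 (b(L) = 0*L² = 0)
(C(-9)*(-5 - 1*(-2)*(-4)))*b(7) = ((10*(-9))*(-5 - 1*(-2)*(-4)))*0 = -90*(-5 + 2*(-4))*0 = -90*(-5 - 8)*0 = -90*(-13)*0 = 1170*0 = 0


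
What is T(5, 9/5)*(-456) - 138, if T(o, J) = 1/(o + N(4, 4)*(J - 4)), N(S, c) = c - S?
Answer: -1146/5 ≈ -229.20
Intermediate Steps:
T(o, J) = 1/o (T(o, J) = 1/(o + (4 - 1*4)*(J - 4)) = 1/(o + (4 - 4)*(-4 + J)) = 1/(o + 0*(-4 + J)) = 1/(o + 0) = 1/o)
T(5, 9/5)*(-456) - 138 = -456/5 - 138 = -1146/5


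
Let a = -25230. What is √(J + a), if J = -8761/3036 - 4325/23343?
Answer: I*√3520338969299820459/11811558 ≈ 158.85*I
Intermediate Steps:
J = -72546241/23623116 (J = -8761*1/3036 - 4325*1/23343 = -8761/3036 - 4325/23343 = -72546241/23623116 ≈ -3.0710)
√(J + a) = √(-72546241/23623116 - 25230) = √(-596083762921/23623116) = I*√3520338969299820459/11811558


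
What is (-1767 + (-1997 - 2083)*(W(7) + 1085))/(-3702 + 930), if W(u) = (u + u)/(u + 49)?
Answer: 1476529/924 ≈ 1598.0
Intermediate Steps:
W(u) = 2*u/(49 + u) (W(u) = (2*u)/(49 + u) = 2*u/(49 + u))
(-1767 + (-1997 - 2083)*(W(7) + 1085))/(-3702 + 930) = (-1767 + (-1997 - 2083)*(2*7/(49 + 7) + 1085))/(-3702 + 930) = (-1767 - 4080*(2*7/56 + 1085))/(-2772) = (-1767 - 4080*(2*7*(1/56) + 1085))*(-1/2772) = (-1767 - 4080*(1/4 + 1085))*(-1/2772) = (-1767 - 4080*4341/4)*(-1/2772) = (-1767 - 4427820)*(-1/2772) = -4429587*(-1/2772) = 1476529/924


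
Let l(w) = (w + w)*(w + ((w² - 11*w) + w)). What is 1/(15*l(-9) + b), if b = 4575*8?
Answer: -1/7140 ≈ -0.00014006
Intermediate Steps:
b = 36600
l(w) = 2*w*(w² - 9*w) (l(w) = (2*w)*(w + (w² - 10*w)) = (2*w)*(w² - 9*w) = 2*w*(w² - 9*w))
1/(15*l(-9) + b) = 1/(15*(2*(-9)²*(-9 - 9)) + 36600) = 1/(15*(2*81*(-18)) + 36600) = 1/(15*(-2916) + 36600) = 1/(-43740 + 36600) = 1/(-7140) = -1/7140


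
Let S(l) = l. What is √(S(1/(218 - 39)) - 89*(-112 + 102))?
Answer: √28516669/179 ≈ 29.833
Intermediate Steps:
√(S(1/(218 - 39)) - 89*(-112 + 102)) = √(1/(218 - 39) - 89*(-112 + 102)) = √(1/179 - 89*(-10)) = √(1/179 + 890) = √(159311/179) = √28516669/179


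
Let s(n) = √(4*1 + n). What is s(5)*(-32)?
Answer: -96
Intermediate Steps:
s(n) = √(4 + n)
s(5)*(-32) = √(4 + 5)*(-32) = √9*(-32) = 3*(-32) = -96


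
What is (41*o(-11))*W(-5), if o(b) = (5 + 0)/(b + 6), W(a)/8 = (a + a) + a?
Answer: 4920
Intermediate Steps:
W(a) = 24*a (W(a) = 8*((a + a) + a) = 8*(2*a + a) = 8*(3*a) = 24*a)
o(b) = 5/(6 + b)
(41*o(-11))*W(-5) = (41*(5/(6 - 11)))*(24*(-5)) = (41*(5/(-5)))*(-120) = (41*(5*(-⅕)))*(-120) = (41*(-1))*(-120) = -41*(-120) = 4920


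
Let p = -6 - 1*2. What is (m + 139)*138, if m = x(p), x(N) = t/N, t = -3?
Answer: 76935/4 ≈ 19234.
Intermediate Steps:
p = -8 (p = -6 - 2 = -8)
x(N) = -3/N
m = 3/8 (m = -3/(-8) = -3*(-⅛) = 3/8 ≈ 0.37500)
(m + 139)*138 = (3/8 + 139)*138 = (1115/8)*138 = 76935/4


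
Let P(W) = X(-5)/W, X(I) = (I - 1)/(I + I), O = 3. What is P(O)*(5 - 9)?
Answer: -4/5 ≈ -0.80000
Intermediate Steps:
X(I) = (-1 + I)/(2*I) (X(I) = (-1 + I)/((2*I)) = (-1 + I)*(1/(2*I)) = (-1 + I)/(2*I))
P(W) = 3/(5*W) (P(W) = ((1/2)*(-1 - 5)/(-5))/W = ((1/2)*(-1/5)*(-6))/W = 3/(5*W))
P(O)*(5 - 9) = ((3/5)/3)*(5 - 9) = ((3/5)*(1/3))*(-4) = (1/5)*(-4) = -4/5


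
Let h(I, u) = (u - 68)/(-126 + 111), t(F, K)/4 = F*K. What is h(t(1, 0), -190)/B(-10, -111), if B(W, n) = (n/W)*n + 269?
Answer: -172/9631 ≈ -0.017859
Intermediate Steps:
t(F, K) = 4*F*K (t(F, K) = 4*(F*K) = 4*F*K)
h(I, u) = 68/15 - u/15 (h(I, u) = (-68 + u)/(-15) = (-68 + u)*(-1/15) = 68/15 - u/15)
B(W, n) = 269 + n**2/W (B(W, n) = n**2/W + 269 = 269 + n**2/W)
h(t(1, 0), -190)/B(-10, -111) = (68/15 - 1/15*(-190))/(269 + (-111)**2/(-10)) = (68/15 + 38/3)/(269 - 1/10*12321) = 86/(5*(269 - 12321/10)) = 86/(5*(-9631/10)) = (86/5)*(-10/9631) = -172/9631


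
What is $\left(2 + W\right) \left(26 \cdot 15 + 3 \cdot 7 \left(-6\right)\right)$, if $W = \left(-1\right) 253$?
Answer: $-66264$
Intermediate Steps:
$W = -253$
$\left(2 + W\right) \left(26 \cdot 15 + 3 \cdot 7 \left(-6\right)\right) = \left(2 - 253\right) \left(26 \cdot 15 + 3 \cdot 7 \left(-6\right)\right) = - 251 \left(390 + 21 \left(-6\right)\right) = - 251 \left(390 - 126\right) = \left(-251\right) 264 = -66264$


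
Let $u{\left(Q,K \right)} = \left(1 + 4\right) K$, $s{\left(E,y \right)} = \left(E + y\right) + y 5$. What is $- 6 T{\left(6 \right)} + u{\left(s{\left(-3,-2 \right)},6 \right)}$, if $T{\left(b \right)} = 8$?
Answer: $-18$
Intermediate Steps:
$s{\left(E,y \right)} = E + 6 y$ ($s{\left(E,y \right)} = \left(E + y\right) + 5 y = E + 6 y$)
$u{\left(Q,K \right)} = 5 K$
$- 6 T{\left(6 \right)} + u{\left(s{\left(-3,-2 \right)},6 \right)} = \left(-6\right) 8 + 5 \cdot 6 = -48 + 30 = -18$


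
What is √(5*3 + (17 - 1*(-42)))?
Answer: √74 ≈ 8.6023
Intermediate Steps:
√(5*3 + (17 - 1*(-42))) = √(15 + (17 + 42)) = √(15 + 59) = √74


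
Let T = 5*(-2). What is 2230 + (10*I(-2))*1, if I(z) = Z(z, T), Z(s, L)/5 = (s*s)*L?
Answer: 230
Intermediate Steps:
T = -10
Z(s, L) = 5*L*s**2 (Z(s, L) = 5*((s*s)*L) = 5*(s**2*L) = 5*(L*s**2) = 5*L*s**2)
I(z) = -50*z**2 (I(z) = 5*(-10)*z**2 = -50*z**2)
2230 + (10*I(-2))*1 = 2230 + (10*(-50*(-2)**2))*1 = 2230 + (10*(-50*4))*1 = 2230 + (10*(-200))*1 = 2230 - 2000*1 = 2230 - 2000 = 230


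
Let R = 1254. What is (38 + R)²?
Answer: 1669264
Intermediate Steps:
(38 + R)² = (38 + 1254)² = 1292² = 1669264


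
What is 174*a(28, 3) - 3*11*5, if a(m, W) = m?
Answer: 4707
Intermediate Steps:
174*a(28, 3) - 3*11*5 = 174*28 - 3*11*5 = 4872 - 33*5 = 4872 - 165 = 4707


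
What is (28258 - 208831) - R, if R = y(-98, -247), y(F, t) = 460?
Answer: -181033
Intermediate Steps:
R = 460
(28258 - 208831) - R = (28258 - 208831) - 1*460 = -180573 - 460 = -181033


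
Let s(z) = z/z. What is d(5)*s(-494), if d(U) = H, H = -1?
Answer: -1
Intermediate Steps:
d(U) = -1
s(z) = 1
d(5)*s(-494) = -1*1 = -1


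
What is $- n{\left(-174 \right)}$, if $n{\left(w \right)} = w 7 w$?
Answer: $-211932$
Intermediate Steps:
$n{\left(w \right)} = 7 w^{2}$ ($n{\left(w \right)} = 7 w w = 7 w^{2}$)
$- n{\left(-174 \right)} = - 7 \left(-174\right)^{2} = - 7 \cdot 30276 = \left(-1\right) 211932 = -211932$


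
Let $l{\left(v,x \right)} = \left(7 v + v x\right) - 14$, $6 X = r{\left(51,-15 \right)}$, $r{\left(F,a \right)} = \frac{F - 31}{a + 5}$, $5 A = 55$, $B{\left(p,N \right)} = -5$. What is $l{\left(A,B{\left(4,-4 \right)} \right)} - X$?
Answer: $\frac{25}{3} \approx 8.3333$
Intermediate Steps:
$A = 11$ ($A = \frac{1}{5} \cdot 55 = 11$)
$r{\left(F,a \right)} = \frac{-31 + F}{5 + a}$
$X = - \frac{1}{3}$ ($X = \frac{\frac{1}{5 - 15} \left(-31 + 51\right)}{6} = \frac{\frac{1}{-10} \cdot 20}{6} = \frac{\left(- \frac{1}{10}\right) 20}{6} = \frac{1}{6} \left(-2\right) = - \frac{1}{3} \approx -0.33333$)
$l{\left(v,x \right)} = -14 + 7 v + v x$ ($l{\left(v,x \right)} = \left(7 v + v x\right) - 14 = -14 + 7 v + v x$)
$l{\left(A,B{\left(4,-4 \right)} \right)} - X = \left(-14 + 7 \cdot 11 + 11 \left(-5\right)\right) - - \frac{1}{3} = \left(-14 + 77 - 55\right) + \frac{1}{3} = 8 + \frac{1}{3} = \frac{25}{3}$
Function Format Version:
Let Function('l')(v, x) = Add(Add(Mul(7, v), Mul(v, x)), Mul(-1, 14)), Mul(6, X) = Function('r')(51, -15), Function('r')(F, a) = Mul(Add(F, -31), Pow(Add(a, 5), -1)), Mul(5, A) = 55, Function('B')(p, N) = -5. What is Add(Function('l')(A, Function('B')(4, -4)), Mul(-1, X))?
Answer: Rational(25, 3) ≈ 8.3333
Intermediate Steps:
A = 11 (A = Mul(Rational(1, 5), 55) = 11)
Function('r')(F, a) = Mul(Pow(Add(5, a), -1), Add(-31, F)) (Function('r')(F, a) = Mul(Add(-31, F), Pow(Add(5, a), -1)) = Mul(Pow(Add(5, a), -1), Add(-31, F)))
X = Rational(-1, 3) (X = Mul(Rational(1, 6), Mul(Pow(Add(5, -15), -1), Add(-31, 51))) = Mul(Rational(1, 6), Mul(Pow(-10, -1), 20)) = Mul(Rational(1, 6), Mul(Rational(-1, 10), 20)) = Mul(Rational(1, 6), -2) = Rational(-1, 3) ≈ -0.33333)
Function('l')(v, x) = Add(-14, Mul(7, v), Mul(v, x)) (Function('l')(v, x) = Add(Add(Mul(7, v), Mul(v, x)), -14) = Add(-14, Mul(7, v), Mul(v, x)))
Add(Function('l')(A, Function('B')(4, -4)), Mul(-1, X)) = Add(Add(-14, Mul(7, 11), Mul(11, -5)), Mul(-1, Rational(-1, 3))) = Add(Add(-14, 77, -55), Rational(1, 3)) = Add(8, Rational(1, 3)) = Rational(25, 3)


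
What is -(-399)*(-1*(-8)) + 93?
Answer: 3285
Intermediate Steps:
-(-399)*(-1*(-8)) + 93 = -(-399)*8 + 93 = -57*(-56) + 93 = 3192 + 93 = 3285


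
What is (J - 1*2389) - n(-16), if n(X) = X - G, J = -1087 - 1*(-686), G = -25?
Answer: -2799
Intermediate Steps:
J = -401 (J = -1087 + 686 = -401)
n(X) = 25 + X (n(X) = X - 1*(-25) = X + 25 = 25 + X)
(J - 1*2389) - n(-16) = (-401 - 1*2389) - (25 - 16) = (-401 - 2389) - 1*9 = -2790 - 9 = -2799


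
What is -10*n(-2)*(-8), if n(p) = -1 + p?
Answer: -240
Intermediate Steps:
-10*n(-2)*(-8) = -10*(-1 - 2)*(-8) = -10*(-3)*(-8) = 30*(-8) = -240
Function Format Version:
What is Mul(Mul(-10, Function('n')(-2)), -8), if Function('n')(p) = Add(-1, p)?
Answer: -240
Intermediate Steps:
Mul(Mul(-10, Function('n')(-2)), -8) = Mul(Mul(-10, Add(-1, -2)), -8) = Mul(Mul(-10, -3), -8) = Mul(30, -8) = -240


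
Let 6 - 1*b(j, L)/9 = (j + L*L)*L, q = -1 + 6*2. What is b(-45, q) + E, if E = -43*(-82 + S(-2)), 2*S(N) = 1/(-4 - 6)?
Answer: -78837/20 ≈ -3941.9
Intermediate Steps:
S(N) = -1/20 (S(N) = 1/(2*(-4 - 6)) = (½)/(-10) = (½)*(-⅒) = -1/20)
q = 11 (q = -1 + 12 = 11)
b(j, L) = 54 - 9*L*(j + L²) (b(j, L) = 54 - 9*(j + L*L)*L = 54 - 9*(j + L²)*L = 54 - 9*L*(j + L²))
E = 70563/20 (E = -43*(-82 - 1/20) = -43*(-1641/20) = 70563/20 ≈ 3528.1)
b(-45, q) + E = (54 - 9*11³ - 9*11*(-45)) + 70563/20 = (54 - 9*1331 + 4455) + 70563/20 = (54 - 11979 + 4455) + 70563/20 = -7470 + 70563/20 = -78837/20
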